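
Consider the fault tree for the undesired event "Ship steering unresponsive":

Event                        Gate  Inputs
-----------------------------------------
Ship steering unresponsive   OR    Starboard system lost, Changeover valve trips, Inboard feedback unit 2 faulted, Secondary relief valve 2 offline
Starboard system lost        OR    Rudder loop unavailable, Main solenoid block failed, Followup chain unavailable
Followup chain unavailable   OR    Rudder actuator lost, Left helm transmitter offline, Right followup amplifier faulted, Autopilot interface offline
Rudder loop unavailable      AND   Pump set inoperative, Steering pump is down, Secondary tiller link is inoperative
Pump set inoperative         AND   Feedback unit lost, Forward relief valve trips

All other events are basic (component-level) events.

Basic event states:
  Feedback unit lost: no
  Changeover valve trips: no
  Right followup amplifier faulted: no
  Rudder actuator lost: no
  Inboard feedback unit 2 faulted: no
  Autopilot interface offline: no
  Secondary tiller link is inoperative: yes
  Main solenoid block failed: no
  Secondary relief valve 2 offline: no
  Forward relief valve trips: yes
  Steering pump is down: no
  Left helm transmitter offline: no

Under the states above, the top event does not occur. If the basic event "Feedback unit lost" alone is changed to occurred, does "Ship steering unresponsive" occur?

No

Counterfactual: set "Feedback unit lost" to occurred.
Pump set inoperative [AND]: Feedback unit lost=occurs, Forward relief valve trips=occurs → all inputs occur → occurs.
Rudder loop unavailable [AND]: Pump set inoperative=occurs, Steering pump is down=not, Secondary tiller link is inoperative=occurs → not all inputs occur → does not occur.
Followup chain unavailable [OR]: Rudder actuator lost=not, Left helm transmitter offline=not, Right followup amplifier faulted=not, Autopilot interface offline=not → no input occurs → does not occur.
Starboard system lost [OR]: Rudder loop unavailable=not, Main solenoid block failed=not, Followup chain unavailable=not → no input occurs → does not occur.
Ship steering unresponsive [OR]: Starboard system lost=not, Changeover valve trips=not, Inboard feedback unit 2 faulted=not, Secondary relief valve 2 offline=not → no input occurs → does not occur.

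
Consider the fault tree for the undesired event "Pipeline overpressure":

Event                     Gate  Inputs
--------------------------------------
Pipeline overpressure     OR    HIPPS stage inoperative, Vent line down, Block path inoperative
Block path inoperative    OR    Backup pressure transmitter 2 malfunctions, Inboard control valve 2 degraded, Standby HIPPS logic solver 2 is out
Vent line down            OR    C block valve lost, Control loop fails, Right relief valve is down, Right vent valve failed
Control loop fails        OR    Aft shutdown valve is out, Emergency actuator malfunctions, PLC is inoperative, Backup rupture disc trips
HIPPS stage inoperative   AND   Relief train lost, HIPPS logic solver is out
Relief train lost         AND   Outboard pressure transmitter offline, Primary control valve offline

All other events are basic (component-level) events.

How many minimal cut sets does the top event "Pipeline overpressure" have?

11

Relief train lost [AND]: one cut set from each child combined → 1 × 1 = 1 cut set(s).
HIPPS stage inoperative [AND]: one cut set from each child combined → 1 × 1 = 1 cut set(s).
Control loop fails [OR]: union of children's cut sets → 4 cut set(s).
Vent line down [OR]: union of children's cut sets → 7 cut set(s).
Block path inoperative [OR]: union of children's cut sets → 3 cut set(s).
Pipeline overpressure [OR]: union of children's cut sets → 11 cut set(s).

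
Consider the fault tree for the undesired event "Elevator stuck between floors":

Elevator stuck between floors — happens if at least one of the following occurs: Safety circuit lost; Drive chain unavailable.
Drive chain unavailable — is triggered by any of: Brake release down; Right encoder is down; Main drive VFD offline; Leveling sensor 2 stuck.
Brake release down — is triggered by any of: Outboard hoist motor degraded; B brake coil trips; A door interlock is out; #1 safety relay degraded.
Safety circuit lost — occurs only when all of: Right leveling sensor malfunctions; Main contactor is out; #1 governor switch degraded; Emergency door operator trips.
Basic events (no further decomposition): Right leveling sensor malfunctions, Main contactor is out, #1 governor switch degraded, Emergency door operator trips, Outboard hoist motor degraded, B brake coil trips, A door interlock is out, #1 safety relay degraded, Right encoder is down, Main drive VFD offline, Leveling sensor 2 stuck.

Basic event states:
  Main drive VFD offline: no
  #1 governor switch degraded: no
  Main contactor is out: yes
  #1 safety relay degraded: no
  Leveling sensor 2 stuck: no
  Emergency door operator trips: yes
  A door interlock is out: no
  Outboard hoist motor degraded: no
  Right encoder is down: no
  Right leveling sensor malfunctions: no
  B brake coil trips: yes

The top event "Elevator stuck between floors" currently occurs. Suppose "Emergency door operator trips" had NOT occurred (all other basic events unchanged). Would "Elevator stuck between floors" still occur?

Yes

Counterfactual: set "Emergency door operator trips" to not occurred.
Safety circuit lost [AND]: Right leveling sensor malfunctions=not, Main contactor is out=occurs, #1 governor switch degraded=not, Emergency door operator trips=not → not all inputs occur → does not occur.
Brake release down [OR]: Outboard hoist motor degraded=not, B brake coil trips=occurs, A door interlock is out=not, #1 safety relay degraded=not → at least one input occurs → occurs.
Drive chain unavailable [OR]: Brake release down=occurs, Right encoder is down=not, Main drive VFD offline=not, Leveling sensor 2 stuck=not → at least one input occurs → occurs.
Elevator stuck between floors [OR]: Safety circuit lost=not, Drive chain unavailable=occurs → at least one input occurs → occurs.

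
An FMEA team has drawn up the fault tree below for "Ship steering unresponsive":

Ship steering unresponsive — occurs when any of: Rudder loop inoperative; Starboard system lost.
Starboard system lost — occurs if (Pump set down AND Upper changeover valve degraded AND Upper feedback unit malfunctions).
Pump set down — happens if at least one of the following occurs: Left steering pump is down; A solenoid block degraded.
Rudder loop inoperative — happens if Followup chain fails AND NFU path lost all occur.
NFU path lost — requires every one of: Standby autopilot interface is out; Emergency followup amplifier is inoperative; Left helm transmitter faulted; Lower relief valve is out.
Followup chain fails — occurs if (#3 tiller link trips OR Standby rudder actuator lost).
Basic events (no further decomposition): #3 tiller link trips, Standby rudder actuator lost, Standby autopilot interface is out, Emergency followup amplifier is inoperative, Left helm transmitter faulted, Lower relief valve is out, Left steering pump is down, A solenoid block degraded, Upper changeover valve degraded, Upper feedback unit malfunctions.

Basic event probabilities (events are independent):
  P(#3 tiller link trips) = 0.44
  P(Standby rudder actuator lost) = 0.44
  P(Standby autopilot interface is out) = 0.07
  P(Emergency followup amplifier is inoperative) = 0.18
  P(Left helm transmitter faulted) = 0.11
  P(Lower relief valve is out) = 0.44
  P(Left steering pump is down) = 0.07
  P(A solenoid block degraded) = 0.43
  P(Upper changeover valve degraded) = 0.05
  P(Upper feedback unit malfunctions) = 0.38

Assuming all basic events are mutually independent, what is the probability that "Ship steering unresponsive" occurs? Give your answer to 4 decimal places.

0.0093

P(Followup chain fails) [OR] = 1 − (1−0.44) × (1−0.44) = 0.686400
P(NFU path lost) [AND] = 0.07 × 0.18 × 0.11 × 0.44 = 0.000610
P(Rudder loop inoperative) [AND] = 0.686400 × 0.000610 = 0.000419
P(Pump set down) [OR] = 1 − (1−0.07) × (1−0.43) = 0.469900
P(Starboard system lost) [AND] = 0.469900 × 0.05 × 0.38 = 0.008928
P(Ship steering unresponsive) [OR] = 1 − (1−0.000419) × (1−0.008928) = 0.009343
Rounded to 4 decimal places: P(Ship steering unresponsive) ≈ 0.0093.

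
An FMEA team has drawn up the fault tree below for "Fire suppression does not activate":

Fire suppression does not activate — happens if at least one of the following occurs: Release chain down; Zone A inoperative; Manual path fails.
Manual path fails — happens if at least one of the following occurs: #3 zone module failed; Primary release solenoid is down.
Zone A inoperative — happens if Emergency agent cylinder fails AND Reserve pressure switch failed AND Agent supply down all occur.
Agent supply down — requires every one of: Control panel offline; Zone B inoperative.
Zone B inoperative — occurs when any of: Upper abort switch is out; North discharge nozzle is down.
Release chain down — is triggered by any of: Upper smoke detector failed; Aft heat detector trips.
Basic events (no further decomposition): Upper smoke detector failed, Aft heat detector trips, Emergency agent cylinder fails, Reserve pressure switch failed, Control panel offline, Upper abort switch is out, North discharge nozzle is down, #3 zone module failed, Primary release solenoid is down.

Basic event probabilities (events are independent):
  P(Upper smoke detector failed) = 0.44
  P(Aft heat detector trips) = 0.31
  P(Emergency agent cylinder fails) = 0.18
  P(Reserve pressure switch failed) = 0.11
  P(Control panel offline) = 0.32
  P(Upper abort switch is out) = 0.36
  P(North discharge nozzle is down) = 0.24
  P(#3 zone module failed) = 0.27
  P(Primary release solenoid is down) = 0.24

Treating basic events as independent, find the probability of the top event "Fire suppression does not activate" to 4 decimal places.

0.7863

P(Release chain down) [OR] = 1 − (1−0.44) × (1−0.31) = 0.613600
P(Zone B inoperative) [OR] = 1 − (1−0.36) × (1−0.24) = 0.513600
P(Agent supply down) [AND] = 0.32 × 0.513600 = 0.164352
P(Zone A inoperative) [AND] = 0.18 × 0.11 × 0.164352 = 0.003254
P(Manual path fails) [OR] = 1 − (1−0.27) × (1−0.24) = 0.445200
P(Fire suppression does not activate) [OR] = 1 − (1−0.613600) × (1−0.003254) × (1−0.445200) = 0.786323
Rounded to 4 decimal places: P(Fire suppression does not activate) ≈ 0.7863.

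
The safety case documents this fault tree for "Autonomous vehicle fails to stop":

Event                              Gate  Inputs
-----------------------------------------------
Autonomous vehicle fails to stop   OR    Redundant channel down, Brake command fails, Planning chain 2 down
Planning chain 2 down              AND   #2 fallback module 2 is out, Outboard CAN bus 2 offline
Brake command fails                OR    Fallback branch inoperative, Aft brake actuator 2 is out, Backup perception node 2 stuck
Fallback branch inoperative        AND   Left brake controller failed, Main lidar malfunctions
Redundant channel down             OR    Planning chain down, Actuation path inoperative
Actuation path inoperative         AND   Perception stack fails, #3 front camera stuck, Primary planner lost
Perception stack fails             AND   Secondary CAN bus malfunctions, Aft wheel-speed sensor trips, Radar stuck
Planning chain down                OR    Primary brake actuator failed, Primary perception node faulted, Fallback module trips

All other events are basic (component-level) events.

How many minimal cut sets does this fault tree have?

Planning chain down [OR]: union of children's cut sets → 3 cut set(s).
Perception stack fails [AND]: one cut set from each child combined → 1 × 1 × 1 = 1 cut set(s).
Actuation path inoperative [AND]: one cut set from each child combined → 1 × 1 × 1 = 1 cut set(s).
Redundant channel down [OR]: union of children's cut sets → 4 cut set(s).
Fallback branch inoperative [AND]: one cut set from each child combined → 1 × 1 = 1 cut set(s).
Brake command fails [OR]: union of children's cut sets → 3 cut set(s).
Planning chain 2 down [AND]: one cut set from each child combined → 1 × 1 = 1 cut set(s).
Autonomous vehicle fails to stop [OR]: union of children's cut sets → 8 cut set(s).
Minimal cut sets: {Primary brake actuator failed}; {Primary perception node faulted}; {Fallback module trips}; {#3 front camera stuck, Aft wheel-speed sensor trips, Primary planner lost, Radar stuck, Secondary CAN bus malfunctions}; {Left brake controller failed, Main lidar malfunctions}; {Aft brake actuator 2 is out}; {Backup perception node 2 stuck}; {#2 fallback module 2 is out, Outboard CAN bus 2 offline}.

8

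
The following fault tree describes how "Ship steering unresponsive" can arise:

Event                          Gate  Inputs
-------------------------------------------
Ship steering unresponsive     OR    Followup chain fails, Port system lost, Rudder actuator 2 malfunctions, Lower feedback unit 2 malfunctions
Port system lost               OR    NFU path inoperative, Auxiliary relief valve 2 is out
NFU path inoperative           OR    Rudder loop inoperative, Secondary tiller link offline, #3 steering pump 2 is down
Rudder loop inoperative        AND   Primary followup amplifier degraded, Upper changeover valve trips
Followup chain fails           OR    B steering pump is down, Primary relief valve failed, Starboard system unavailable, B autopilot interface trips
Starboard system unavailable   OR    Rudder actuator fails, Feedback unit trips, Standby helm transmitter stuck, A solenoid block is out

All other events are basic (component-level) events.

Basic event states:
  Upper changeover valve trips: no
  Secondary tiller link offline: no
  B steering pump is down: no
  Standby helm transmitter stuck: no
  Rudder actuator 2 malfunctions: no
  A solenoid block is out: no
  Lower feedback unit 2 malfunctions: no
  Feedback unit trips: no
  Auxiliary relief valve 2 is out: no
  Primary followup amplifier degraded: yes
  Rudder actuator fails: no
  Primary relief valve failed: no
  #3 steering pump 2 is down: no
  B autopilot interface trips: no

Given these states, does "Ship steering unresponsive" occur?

No

Starboard system unavailable [OR]: Rudder actuator fails=not, Feedback unit trips=not, Standby helm transmitter stuck=not, A solenoid block is out=not → no input occurs → does not occur.
Followup chain fails [OR]: B steering pump is down=not, Primary relief valve failed=not, Starboard system unavailable=not, B autopilot interface trips=not → no input occurs → does not occur.
Rudder loop inoperative [AND]: Primary followup amplifier degraded=occurs, Upper changeover valve trips=not → not all inputs occur → does not occur.
NFU path inoperative [OR]: Rudder loop inoperative=not, Secondary tiller link offline=not, #3 steering pump 2 is down=not → no input occurs → does not occur.
Port system lost [OR]: NFU path inoperative=not, Auxiliary relief valve 2 is out=not → no input occurs → does not occur.
Ship steering unresponsive [OR]: Followup chain fails=not, Port system lost=not, Rudder actuator 2 malfunctions=not, Lower feedback unit 2 malfunctions=not → no input occurs → does not occur.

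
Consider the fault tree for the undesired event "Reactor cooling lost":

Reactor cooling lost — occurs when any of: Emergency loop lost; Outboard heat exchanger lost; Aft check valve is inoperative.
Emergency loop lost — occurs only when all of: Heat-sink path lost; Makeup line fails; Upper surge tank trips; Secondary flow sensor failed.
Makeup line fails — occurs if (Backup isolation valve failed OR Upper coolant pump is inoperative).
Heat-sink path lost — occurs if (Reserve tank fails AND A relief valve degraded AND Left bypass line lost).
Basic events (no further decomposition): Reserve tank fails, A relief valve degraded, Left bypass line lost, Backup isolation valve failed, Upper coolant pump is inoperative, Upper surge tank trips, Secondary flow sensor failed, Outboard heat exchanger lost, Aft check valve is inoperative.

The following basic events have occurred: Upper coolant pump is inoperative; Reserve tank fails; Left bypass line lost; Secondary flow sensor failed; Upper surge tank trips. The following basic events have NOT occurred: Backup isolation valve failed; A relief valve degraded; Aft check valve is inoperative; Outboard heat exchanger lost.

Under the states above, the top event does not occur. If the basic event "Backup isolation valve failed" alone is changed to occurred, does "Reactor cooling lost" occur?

Counterfactual: set "Backup isolation valve failed" to occurred.
Heat-sink path lost [AND]: Reserve tank fails=occurs, A relief valve degraded=not, Left bypass line lost=occurs → not all inputs occur → does not occur.
Makeup line fails [OR]: Backup isolation valve failed=occurs, Upper coolant pump is inoperative=occurs → at least one input occurs → occurs.
Emergency loop lost [AND]: Heat-sink path lost=not, Makeup line fails=occurs, Upper surge tank trips=occurs, Secondary flow sensor failed=occurs → not all inputs occur → does not occur.
Reactor cooling lost [OR]: Emergency loop lost=not, Outboard heat exchanger lost=not, Aft check valve is inoperative=not → no input occurs → does not occur.

No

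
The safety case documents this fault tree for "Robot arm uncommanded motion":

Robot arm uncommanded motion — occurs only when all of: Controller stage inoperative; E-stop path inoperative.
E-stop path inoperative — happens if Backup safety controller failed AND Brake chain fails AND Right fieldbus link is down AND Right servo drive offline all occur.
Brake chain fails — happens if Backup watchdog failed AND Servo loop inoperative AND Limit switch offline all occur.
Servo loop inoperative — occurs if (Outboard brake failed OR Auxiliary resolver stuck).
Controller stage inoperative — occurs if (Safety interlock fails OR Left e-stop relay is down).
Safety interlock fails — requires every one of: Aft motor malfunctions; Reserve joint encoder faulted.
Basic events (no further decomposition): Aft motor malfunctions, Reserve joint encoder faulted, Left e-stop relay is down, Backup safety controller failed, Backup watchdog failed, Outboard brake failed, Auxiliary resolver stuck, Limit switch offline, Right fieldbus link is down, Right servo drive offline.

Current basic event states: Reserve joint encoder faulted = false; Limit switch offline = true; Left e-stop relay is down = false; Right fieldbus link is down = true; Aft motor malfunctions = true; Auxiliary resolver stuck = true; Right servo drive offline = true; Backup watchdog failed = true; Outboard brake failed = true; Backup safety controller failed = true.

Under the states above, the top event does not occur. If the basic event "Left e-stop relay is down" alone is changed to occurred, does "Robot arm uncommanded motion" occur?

Yes

Counterfactual: set "Left e-stop relay is down" to occurred.
Safety interlock fails [AND]: Aft motor malfunctions=occurs, Reserve joint encoder faulted=not → not all inputs occur → does not occur.
Controller stage inoperative [OR]: Safety interlock fails=not, Left e-stop relay is down=occurs → at least one input occurs → occurs.
Servo loop inoperative [OR]: Outboard brake failed=occurs, Auxiliary resolver stuck=occurs → at least one input occurs → occurs.
Brake chain fails [AND]: Backup watchdog failed=occurs, Servo loop inoperative=occurs, Limit switch offline=occurs → all inputs occur → occurs.
E-stop path inoperative [AND]: Backup safety controller failed=occurs, Brake chain fails=occurs, Right fieldbus link is down=occurs, Right servo drive offline=occurs → all inputs occur → occurs.
Robot arm uncommanded motion [AND]: Controller stage inoperative=occurs, E-stop path inoperative=occurs → all inputs occur → occurs.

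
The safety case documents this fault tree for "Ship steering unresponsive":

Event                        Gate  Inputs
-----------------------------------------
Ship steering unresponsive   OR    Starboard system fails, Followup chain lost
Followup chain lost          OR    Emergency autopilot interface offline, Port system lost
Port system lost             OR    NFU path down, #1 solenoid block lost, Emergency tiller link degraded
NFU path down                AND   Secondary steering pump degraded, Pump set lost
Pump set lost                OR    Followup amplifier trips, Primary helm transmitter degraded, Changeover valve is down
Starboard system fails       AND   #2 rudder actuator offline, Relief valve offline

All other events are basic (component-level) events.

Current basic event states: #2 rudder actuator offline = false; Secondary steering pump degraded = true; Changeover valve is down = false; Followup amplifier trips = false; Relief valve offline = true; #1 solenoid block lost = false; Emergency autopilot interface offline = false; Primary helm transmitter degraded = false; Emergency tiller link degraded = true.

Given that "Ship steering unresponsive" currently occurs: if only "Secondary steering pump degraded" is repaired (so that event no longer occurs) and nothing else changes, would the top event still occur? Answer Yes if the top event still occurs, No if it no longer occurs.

Counterfactual: set "Secondary steering pump degraded" to not occurred.
Starboard system fails [AND]: #2 rudder actuator offline=not, Relief valve offline=occurs → not all inputs occur → does not occur.
Pump set lost [OR]: Followup amplifier trips=not, Primary helm transmitter degraded=not, Changeover valve is down=not → no input occurs → does not occur.
NFU path down [AND]: Secondary steering pump degraded=not, Pump set lost=not → not all inputs occur → does not occur.
Port system lost [OR]: NFU path down=not, #1 solenoid block lost=not, Emergency tiller link degraded=occurs → at least one input occurs → occurs.
Followup chain lost [OR]: Emergency autopilot interface offline=not, Port system lost=occurs → at least one input occurs → occurs.
Ship steering unresponsive [OR]: Starboard system fails=not, Followup chain lost=occurs → at least one input occurs → occurs.

Yes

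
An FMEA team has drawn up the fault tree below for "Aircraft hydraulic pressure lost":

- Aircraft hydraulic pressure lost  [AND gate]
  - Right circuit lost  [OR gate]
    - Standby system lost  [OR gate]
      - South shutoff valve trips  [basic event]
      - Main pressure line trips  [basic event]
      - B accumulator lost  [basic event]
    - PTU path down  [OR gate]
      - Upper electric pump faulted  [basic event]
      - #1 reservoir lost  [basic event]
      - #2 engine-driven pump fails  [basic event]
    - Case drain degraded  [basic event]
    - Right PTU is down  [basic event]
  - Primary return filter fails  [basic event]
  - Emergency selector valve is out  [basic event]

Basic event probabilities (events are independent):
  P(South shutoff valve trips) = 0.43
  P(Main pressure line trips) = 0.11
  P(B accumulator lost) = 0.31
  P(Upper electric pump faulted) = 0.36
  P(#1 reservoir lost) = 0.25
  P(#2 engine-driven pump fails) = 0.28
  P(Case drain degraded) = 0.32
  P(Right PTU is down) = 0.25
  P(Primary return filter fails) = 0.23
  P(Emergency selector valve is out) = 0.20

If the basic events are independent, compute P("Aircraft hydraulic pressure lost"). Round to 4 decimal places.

0.0432

P(Standby system lost) [OR] = 1 − (1−0.43) × (1−0.11) × (1−0.31) = 0.649963
P(PTU path down) [OR] = 1 − (1−0.36) × (1−0.25) × (1−0.28) = 0.654400
P(Right circuit lost) [OR] = 1 − (1−0.649963) × (1−0.654400) × (1−0.32) × (1−0.25) = 0.938304
P(Aircraft hydraulic pressure lost) [AND] = 0.938304 × 0.23 × 0.20 = 0.043162
Rounded to 4 decimal places: P(Aircraft hydraulic pressure lost) ≈ 0.0432.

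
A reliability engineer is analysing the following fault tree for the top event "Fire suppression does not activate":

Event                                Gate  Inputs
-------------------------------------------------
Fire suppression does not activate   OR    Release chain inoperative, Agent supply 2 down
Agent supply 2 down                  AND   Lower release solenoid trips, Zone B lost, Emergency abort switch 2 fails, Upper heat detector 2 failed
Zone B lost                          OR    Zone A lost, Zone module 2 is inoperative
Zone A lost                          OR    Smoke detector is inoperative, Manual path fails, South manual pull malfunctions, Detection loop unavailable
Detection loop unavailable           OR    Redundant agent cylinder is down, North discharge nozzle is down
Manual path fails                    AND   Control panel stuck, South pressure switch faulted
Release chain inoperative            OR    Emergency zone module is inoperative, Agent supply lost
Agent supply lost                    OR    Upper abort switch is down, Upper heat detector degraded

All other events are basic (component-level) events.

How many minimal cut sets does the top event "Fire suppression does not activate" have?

9

Agent supply lost [OR]: union of children's cut sets → 2 cut set(s).
Release chain inoperative [OR]: union of children's cut sets → 3 cut set(s).
Manual path fails [AND]: one cut set from each child combined → 1 × 1 = 1 cut set(s).
Detection loop unavailable [OR]: union of children's cut sets → 2 cut set(s).
Zone A lost [OR]: union of children's cut sets → 5 cut set(s).
Zone B lost [OR]: union of children's cut sets → 6 cut set(s).
Agent supply 2 down [AND]: one cut set from each child combined → 1 × 6 × 1 × 1 = 6 cut set(s).
Fire suppression does not activate [OR]: union of children's cut sets → 9 cut set(s).
Minimal cut sets: {Emergency zone module is inoperative}; {Upper abort switch is down}; {Upper heat detector degraded}; {Emergency abort switch 2 fails, Lower release solenoid trips, Smoke detector is inoperative, Upper heat detector 2 failed}; {Control panel stuck, Emergency abort switch 2 fails, Lower release solenoid trips, South pressure switch faulted, Upper heat detector 2 failed}; {Emergency abort switch 2 fails, Lower release solenoid trips, South manual pull malfunctions, Upper heat detector 2 failed}; {Emergency abort switch 2 fails, Lower release solenoid trips, Redundant agent cylinder is down, Upper heat detector 2 failed}; {Emergency abort switch 2 fails, Lower release solenoid trips, North discharge nozzle is down, Upper heat detector 2 failed}; {Emergency abort switch 2 fails, Lower release solenoid trips, Upper heat detector 2 failed, Zone module 2 is inoperative}.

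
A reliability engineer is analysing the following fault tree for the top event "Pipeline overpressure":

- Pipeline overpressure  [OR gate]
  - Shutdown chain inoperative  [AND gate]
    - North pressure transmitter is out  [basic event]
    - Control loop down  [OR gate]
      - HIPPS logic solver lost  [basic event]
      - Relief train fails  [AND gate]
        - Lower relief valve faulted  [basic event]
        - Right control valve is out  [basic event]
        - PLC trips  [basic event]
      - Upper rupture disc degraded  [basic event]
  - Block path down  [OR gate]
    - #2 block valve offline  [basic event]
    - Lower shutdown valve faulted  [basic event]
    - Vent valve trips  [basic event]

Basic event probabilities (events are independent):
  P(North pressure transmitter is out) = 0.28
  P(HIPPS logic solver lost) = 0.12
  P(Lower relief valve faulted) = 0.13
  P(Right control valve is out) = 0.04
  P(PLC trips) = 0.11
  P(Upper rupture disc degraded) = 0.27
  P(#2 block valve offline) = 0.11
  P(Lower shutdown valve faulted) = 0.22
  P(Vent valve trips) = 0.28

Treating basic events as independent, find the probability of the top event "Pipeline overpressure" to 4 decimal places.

0.5503

P(Relief train fails) [AND] = 0.13 × 0.04 × 0.11 = 0.000572
P(Control loop down) [OR] = 1 − (1−0.12) × (1−0.000572) × (1−0.27) = 0.357967
P(Shutdown chain inoperative) [AND] = 0.28 × 0.357967 = 0.100231
P(Block path down) [OR] = 1 − (1−0.11) × (1−0.22) × (1−0.28) = 0.500176
P(Pipeline overpressure) [OR] = 1 − (1−0.100231) × (1−0.500176) = 0.550274
Rounded to 4 decimal places: P(Pipeline overpressure) ≈ 0.5503.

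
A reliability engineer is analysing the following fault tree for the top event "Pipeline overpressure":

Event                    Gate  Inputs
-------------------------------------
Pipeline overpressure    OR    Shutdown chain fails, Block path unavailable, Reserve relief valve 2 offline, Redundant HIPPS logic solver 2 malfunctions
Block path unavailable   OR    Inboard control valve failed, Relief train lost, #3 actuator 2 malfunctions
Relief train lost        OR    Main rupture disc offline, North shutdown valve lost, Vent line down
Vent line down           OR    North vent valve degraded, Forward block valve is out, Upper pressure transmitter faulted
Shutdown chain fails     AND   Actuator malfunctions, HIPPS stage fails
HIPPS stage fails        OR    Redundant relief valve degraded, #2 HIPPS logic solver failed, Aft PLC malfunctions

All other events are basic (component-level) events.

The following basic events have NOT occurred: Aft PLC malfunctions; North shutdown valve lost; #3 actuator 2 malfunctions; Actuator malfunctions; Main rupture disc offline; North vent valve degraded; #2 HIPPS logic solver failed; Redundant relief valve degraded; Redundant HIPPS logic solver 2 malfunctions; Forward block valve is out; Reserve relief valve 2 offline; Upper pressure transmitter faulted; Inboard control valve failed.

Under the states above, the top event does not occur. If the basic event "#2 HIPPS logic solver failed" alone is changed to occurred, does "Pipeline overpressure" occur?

Counterfactual: set "#2 HIPPS logic solver failed" to occurred.
HIPPS stage fails [OR]: Redundant relief valve degraded=not, #2 HIPPS logic solver failed=occurs, Aft PLC malfunctions=not → at least one input occurs → occurs.
Shutdown chain fails [AND]: Actuator malfunctions=not, HIPPS stage fails=occurs → not all inputs occur → does not occur.
Vent line down [OR]: North vent valve degraded=not, Forward block valve is out=not, Upper pressure transmitter faulted=not → no input occurs → does not occur.
Relief train lost [OR]: Main rupture disc offline=not, North shutdown valve lost=not, Vent line down=not → no input occurs → does not occur.
Block path unavailable [OR]: Inboard control valve failed=not, Relief train lost=not, #3 actuator 2 malfunctions=not → no input occurs → does not occur.
Pipeline overpressure [OR]: Shutdown chain fails=not, Block path unavailable=not, Reserve relief valve 2 offline=not, Redundant HIPPS logic solver 2 malfunctions=not → no input occurs → does not occur.

No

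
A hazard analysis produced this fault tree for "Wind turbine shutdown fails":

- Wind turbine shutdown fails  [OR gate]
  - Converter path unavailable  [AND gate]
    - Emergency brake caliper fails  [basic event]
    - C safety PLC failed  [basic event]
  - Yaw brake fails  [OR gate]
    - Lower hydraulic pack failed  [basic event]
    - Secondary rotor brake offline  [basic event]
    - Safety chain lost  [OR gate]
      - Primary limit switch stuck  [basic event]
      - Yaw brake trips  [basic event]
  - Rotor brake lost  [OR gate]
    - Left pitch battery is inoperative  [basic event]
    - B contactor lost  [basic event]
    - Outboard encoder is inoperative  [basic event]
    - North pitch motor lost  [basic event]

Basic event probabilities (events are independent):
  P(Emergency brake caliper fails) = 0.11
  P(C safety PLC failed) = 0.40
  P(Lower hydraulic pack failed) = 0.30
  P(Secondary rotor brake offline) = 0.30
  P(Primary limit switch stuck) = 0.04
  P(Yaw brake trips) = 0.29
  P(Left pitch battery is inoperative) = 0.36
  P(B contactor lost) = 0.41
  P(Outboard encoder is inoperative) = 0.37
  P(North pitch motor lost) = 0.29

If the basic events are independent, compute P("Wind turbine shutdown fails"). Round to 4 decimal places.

P(Converter path unavailable) [AND] = 0.11 × 0.40 = 0.044000
P(Safety chain lost) [OR] = 1 − (1−0.04) × (1−0.29) = 0.318400
P(Yaw brake fails) [OR] = 1 − (1−0.30) × (1−0.30) × (1−0.318400) = 0.666016
P(Rotor brake lost) [OR] = 1 − (1−0.36) × (1−0.41) × (1−0.37) × (1−0.29) = 0.831100
P(Wind turbine shutdown fails) [OR] = 1 − (1−0.044000) × (1−0.666016) × (1−0.831100) = 0.946072
Rounded to 4 decimal places: P(Wind turbine shutdown fails) ≈ 0.9461.

0.9461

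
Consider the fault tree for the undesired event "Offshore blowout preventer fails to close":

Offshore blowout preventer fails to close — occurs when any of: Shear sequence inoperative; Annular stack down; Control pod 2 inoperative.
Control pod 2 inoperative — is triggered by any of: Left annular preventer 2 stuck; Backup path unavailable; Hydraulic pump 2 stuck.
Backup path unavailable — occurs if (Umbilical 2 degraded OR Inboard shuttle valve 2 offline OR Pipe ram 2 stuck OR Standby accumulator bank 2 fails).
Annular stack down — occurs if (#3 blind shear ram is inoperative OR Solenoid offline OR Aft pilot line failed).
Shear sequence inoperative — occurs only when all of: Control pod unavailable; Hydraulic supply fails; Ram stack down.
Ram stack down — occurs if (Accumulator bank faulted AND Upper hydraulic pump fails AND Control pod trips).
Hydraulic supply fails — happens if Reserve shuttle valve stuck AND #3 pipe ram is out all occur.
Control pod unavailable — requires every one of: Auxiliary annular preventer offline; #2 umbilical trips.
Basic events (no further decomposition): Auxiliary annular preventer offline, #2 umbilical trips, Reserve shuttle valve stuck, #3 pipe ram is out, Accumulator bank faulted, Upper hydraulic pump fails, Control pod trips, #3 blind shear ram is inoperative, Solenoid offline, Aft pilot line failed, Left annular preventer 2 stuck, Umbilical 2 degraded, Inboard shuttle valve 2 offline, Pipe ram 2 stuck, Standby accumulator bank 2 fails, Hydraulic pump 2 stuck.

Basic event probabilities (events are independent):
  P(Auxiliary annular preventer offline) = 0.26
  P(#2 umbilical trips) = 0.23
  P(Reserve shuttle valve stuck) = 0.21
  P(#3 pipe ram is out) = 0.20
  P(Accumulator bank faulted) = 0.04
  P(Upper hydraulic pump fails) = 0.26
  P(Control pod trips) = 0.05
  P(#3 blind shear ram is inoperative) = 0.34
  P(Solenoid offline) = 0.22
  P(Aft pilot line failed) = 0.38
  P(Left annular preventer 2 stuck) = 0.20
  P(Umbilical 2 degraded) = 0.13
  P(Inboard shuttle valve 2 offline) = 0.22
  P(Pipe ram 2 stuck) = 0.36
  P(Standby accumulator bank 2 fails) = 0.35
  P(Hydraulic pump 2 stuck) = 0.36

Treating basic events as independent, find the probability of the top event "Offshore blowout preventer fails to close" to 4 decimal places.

0.9539

P(Control pod unavailable) [AND] = 0.26 × 0.23 = 0.059800
P(Hydraulic supply fails) [AND] = 0.21 × 0.20 = 0.042000
P(Ram stack down) [AND] = 0.04 × 0.26 × 0.05 = 0.000520
P(Shear sequence inoperative) [AND] = 0.059800 × 0.042000 × 0.000520 = 0.000001
P(Annular stack down) [OR] = 1 − (1−0.34) × (1−0.22) × (1−0.38) = 0.680824
P(Backup path unavailable) [OR] = 1 − (1−0.13) × (1−0.22) × (1−0.36) × (1−0.35) = 0.717702
P(Control pod 2 inoperative) [OR] = 1 − (1−0.20) × (1−0.717702) × (1−0.36) = 0.855463
P(Offshore blowout preventer fails to close) [OR] = 1 − (1−0.000001) × (1−0.680824) × (1−0.855463) = 0.953867
Rounded to 4 decimal places: P(Offshore blowout preventer fails to close) ≈ 0.9539.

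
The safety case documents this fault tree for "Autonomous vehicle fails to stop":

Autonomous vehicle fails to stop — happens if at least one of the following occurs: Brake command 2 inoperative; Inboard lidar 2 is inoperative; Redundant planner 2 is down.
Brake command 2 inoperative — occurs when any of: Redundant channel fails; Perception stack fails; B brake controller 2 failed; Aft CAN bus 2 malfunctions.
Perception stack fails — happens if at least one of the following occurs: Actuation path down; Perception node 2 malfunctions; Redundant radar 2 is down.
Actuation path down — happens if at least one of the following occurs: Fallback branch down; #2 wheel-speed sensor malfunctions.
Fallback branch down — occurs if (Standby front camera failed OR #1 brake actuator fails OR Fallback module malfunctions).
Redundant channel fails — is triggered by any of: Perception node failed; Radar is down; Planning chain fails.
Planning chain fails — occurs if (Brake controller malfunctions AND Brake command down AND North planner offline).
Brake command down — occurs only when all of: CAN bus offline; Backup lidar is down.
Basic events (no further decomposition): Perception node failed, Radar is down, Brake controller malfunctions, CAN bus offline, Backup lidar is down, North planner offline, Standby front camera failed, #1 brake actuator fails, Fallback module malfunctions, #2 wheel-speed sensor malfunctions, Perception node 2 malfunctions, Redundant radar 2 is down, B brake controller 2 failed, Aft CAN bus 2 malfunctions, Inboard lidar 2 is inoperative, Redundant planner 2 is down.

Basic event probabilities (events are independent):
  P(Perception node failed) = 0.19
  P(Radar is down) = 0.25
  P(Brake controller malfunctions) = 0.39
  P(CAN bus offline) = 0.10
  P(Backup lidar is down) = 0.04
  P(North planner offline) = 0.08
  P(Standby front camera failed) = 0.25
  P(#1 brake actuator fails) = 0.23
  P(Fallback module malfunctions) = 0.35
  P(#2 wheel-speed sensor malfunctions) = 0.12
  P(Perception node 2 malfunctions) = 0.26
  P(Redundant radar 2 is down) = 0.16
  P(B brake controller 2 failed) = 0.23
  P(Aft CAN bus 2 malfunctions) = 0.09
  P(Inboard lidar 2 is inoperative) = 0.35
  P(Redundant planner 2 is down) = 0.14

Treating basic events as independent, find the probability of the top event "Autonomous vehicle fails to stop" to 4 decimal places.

P(Brake command down) [AND] = 0.10 × 0.04 = 0.004000
P(Planning chain fails) [AND] = 0.39 × 0.004000 × 0.08 = 0.000125
P(Redundant channel fails) [OR] = 1 − (1−0.19) × (1−0.25) × (1−0.000125) = 0.392576
P(Fallback branch down) [OR] = 1 − (1−0.25) × (1−0.23) × (1−0.35) = 0.624625
P(Actuation path down) [OR] = 1 − (1−0.624625) × (1−0.12) = 0.669670
P(Perception stack fails) [OR] = 1 − (1−0.669670) × (1−0.26) × (1−0.16) = 0.794667
P(Brake command 2 inoperative) [OR] = 1 − (1−0.392576) × (1−0.794667) × (1−0.23) × (1−0.09) = 0.912606
P(Autonomous vehicle fails to stop) [OR] = 1 − (1−0.912606) × (1−0.35) × (1−0.14) = 0.951147
Rounded to 4 decimal places: P(Autonomous vehicle fails to stop) ≈ 0.9511.

0.9511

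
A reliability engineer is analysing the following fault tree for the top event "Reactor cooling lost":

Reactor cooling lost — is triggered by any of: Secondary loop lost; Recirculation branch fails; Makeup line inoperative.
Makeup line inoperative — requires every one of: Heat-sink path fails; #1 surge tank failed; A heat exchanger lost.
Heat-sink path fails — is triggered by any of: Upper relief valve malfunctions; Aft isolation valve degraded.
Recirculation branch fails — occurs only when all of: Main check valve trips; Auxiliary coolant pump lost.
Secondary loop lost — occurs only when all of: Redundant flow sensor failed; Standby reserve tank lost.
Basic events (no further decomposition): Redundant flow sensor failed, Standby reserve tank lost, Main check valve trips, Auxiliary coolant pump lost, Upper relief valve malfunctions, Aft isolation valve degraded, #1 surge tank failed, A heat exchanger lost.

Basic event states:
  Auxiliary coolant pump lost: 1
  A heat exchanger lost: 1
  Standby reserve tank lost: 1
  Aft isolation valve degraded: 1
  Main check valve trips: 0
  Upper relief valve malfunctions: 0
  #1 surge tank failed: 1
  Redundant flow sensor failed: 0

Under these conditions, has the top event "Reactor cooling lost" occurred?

Yes

Secondary loop lost [AND]: Redundant flow sensor failed=not, Standby reserve tank lost=occurs → not all inputs occur → does not occur.
Recirculation branch fails [AND]: Main check valve trips=not, Auxiliary coolant pump lost=occurs → not all inputs occur → does not occur.
Heat-sink path fails [OR]: Upper relief valve malfunctions=not, Aft isolation valve degraded=occurs → at least one input occurs → occurs.
Makeup line inoperative [AND]: Heat-sink path fails=occurs, #1 surge tank failed=occurs, A heat exchanger lost=occurs → all inputs occur → occurs.
Reactor cooling lost [OR]: Secondary loop lost=not, Recirculation branch fails=not, Makeup line inoperative=occurs → at least one input occurs → occurs.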